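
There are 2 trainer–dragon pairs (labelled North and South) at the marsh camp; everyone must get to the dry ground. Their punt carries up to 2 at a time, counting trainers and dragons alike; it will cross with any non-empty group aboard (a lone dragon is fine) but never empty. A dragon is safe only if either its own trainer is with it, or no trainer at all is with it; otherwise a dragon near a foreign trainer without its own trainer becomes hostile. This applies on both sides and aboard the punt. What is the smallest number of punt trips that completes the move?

Counting alone: each trip to the dry ground takes at most 2 across and each return brings at least 1 back, so after t trips out (and t−1 returns) at most 2t − (t−1) of the 4 are across; that first reaches 4 at t = 3, so at least 5 crossings are needed.
The plan below uses exactly 5 crossings, so it is optimal:
1. dragon North and trainer North cross → the dry ground.
2. trainer North crosses ← the marsh camp.
3. trainer North and trainer South cross → the dry ground.
4. trainer South crosses ← the marsh camp.
5. dragon South and trainer South cross → the dry ground.

5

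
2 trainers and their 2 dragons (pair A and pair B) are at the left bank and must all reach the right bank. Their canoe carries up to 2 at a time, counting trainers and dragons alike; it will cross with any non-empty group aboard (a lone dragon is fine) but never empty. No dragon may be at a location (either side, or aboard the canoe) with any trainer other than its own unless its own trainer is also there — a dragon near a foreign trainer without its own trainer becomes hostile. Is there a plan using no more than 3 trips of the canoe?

Counting alone: each trip to the right bank takes at most 2 across and each return brings at least 1 back, so after t trips out (and t−1 returns) at most 2t − (t−1) of the 4 are across; that first reaches 4 at t = 3, so at least 5 crossings are needed.
Since 3 < 5, 3 crossings cannot be enough. (The shortest complete plan in fact takes 5:)
1. dragon A and trainer A cross → the right bank.
2. trainer A crosses ← the left bank.
3. trainer A and trainer B cross → the right bank.
4. trainer B crosses ← the left bank.
5. dragon B and trainer B cross → the right bank.

No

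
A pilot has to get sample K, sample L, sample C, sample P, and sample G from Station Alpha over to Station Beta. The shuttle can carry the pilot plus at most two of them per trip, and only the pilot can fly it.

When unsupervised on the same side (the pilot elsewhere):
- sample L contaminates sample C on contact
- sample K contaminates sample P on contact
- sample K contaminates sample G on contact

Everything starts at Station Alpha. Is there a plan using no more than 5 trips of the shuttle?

Yes — this plan uses 5 crossings (≤ 5):
1. Pilot goes to Station Beta with sample K and sample L.  [Station Alpha: sample C, sample G, sample P | Station Beta: sample K, sample L]
2. Pilot goes back to Station Alpha alone.  [Station Alpha: sample C, sample G, sample P | Station Beta: sample K, sample L]
3. Pilot goes to Station Beta with sample G and sample P.  [Station Alpha: sample C | Station Beta: sample G, sample K, sample L, sample P]
4. Pilot goes back to Station Alpha with sample K.  [Station Alpha: sample C, sample K | Station Beta: sample G, sample L, sample P]
5. Pilot goes to Station Beta with sample C and sample K.  [Station Alpha: — | Station Beta: sample C, sample G, sample K, sample L, sample P]

Yes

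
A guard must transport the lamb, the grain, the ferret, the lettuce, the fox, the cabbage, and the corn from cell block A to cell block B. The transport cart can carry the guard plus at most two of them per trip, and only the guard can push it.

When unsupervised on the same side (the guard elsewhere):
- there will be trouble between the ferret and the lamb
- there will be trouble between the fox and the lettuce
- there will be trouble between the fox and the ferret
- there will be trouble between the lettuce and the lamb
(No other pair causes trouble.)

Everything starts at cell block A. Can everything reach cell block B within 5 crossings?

Counting alone: the guard can take at most 2 across per trip to cell block B, so moving all 7 needs at least 4 loaded trips out, with a return between consecutive ones — at least 7 crossings.
Since 5 < 7, 5 crossings cannot be enough. (The shortest complete plan in fact takes 7:)
1. Guard goes to cell block B with the fox and the lamb.  [cell block A: the cabbage, the corn, the ferret, the grain, the lettuce | cell block B: the fox, the lamb]
2. Guard goes back to cell block A alone.  [cell block A: the cabbage, the corn, the ferret, the grain, the lettuce | cell block B: the fox, the lamb]
3. Guard goes to cell block B with the grain.  [cell block A: the cabbage, the corn, the ferret, the lettuce | cell block B: the fox, the grain, the lamb]
4. Guard goes back to cell block A alone.  [cell block A: the cabbage, the corn, the ferret, the lettuce | cell block B: the fox, the grain, the lamb]
5. Guard goes to cell block B with the cabbage and the corn.  [cell block A: the ferret, the lettuce | cell block B: the cabbage, the corn, the fox, the grain, the lamb]
6. Guard goes back to cell block A alone.  [cell block A: the ferret, the lettuce | cell block B: the cabbage, the corn, the fox, the grain, the lamb]
7. Guard goes to cell block B with the ferret and the lettuce.  [cell block A: — | cell block B: the cabbage, the corn, the ferret, the fox, the grain, the lamb, the lettuce]

No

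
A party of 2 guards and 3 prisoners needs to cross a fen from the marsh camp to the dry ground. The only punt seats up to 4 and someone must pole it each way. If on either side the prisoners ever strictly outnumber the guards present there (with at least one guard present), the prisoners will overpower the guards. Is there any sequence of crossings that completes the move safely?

No

The prisoners already outnumber the guards at the marsh camp before anyone moves, so the starting position itself is disallowed.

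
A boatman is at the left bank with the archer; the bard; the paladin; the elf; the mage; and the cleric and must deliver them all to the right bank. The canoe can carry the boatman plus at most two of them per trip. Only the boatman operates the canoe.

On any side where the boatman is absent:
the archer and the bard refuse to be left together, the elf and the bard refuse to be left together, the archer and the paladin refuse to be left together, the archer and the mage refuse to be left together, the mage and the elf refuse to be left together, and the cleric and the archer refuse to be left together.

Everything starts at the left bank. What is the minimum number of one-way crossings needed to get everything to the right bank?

7

Counting alone: the boatman can take at most 2 across per trip to the right bank, so moving all 6 needs at least 3 loaded trips out, with a return between consecutive ones — at least 5 crossings.
The safety rule pushes this higher. Following every safe sequence of crossings, the most of the 6 that can be at the right bank as the canoe arrives there on crossing 5 is 5 — never all 6.
So no plan with fewer than 7 crossings exists, and this one achieves 7:
1. Boatman goes to the right bank with the archer and the elf.  [the left bank: the bard, the cleric, the mage, the paladin | the right bank: the archer, the elf]
2. Boatman goes back to the left bank alone.  [the left bank: the bard, the cleric, the mage, the paladin | the right bank: the archer, the elf]
3. Boatman goes to the right bank with the bard and the paladin.  [the left bank: the cleric, the mage | the right bank: the archer, the bard, the elf, the paladin]
4. Boatman goes back to the left bank with the archer and the elf.  [the left bank: the archer, the cleric, the elf, the mage | the right bank: the bard, the paladin]
5. Boatman goes to the right bank with the cleric and the mage.  [the left bank: the archer, the elf | the right bank: the bard, the cleric, the mage, the paladin]
6. Boatman goes back to the left bank alone.  [the left bank: the archer, the elf | the right bank: the bard, the cleric, the mage, the paladin]
7. Boatman goes to the right bank with the archer and the elf.  [the left bank: — | the right bank: the archer, the bard, the cleric, the elf, the mage, the paladin]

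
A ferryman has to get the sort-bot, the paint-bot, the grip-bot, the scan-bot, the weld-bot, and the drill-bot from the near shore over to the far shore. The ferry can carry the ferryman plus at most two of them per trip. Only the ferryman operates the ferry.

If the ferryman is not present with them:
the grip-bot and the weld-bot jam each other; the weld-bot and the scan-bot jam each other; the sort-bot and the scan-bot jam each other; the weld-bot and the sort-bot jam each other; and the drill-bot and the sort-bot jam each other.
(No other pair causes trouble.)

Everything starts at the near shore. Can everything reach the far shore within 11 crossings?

Yes

Yes — this plan uses 9 crossings (≤ 11):
1. Ferryman goes to the far shore with the sort-bot and the weld-bot.  [the near shore: the drill-bot, the grip-bot, the paint-bot, the scan-bot | the far shore: the sort-bot, the weld-bot]
2. Ferryman goes back to the near shore with the sort-bot.  [the near shore: the drill-bot, the grip-bot, the paint-bot, the scan-bot, the sort-bot | the far shore: the weld-bot]
3. Ferryman goes to the far shore with the paint-bot and the sort-bot.  [the near shore: the drill-bot, the grip-bot, the scan-bot | the far shore: the paint-bot, the sort-bot, the weld-bot]
4. Ferryman goes back to the near shore with the sort-bot.  [the near shore: the drill-bot, the grip-bot, the scan-bot, the sort-bot | the far shore: the paint-bot, the weld-bot]
5. Ferryman goes to the far shore with the grip-bot and the sort-bot.  [the near shore: the drill-bot, the scan-bot | the far shore: the grip-bot, the paint-bot, the sort-bot, the weld-bot]
6. Ferryman goes back to the near shore with the weld-bot.  [the near shore: the drill-bot, the scan-bot, the weld-bot | the far shore: the grip-bot, the paint-bot, the sort-bot]
7. Ferryman goes to the far shore with the drill-bot and the scan-bot.  [the near shore: the weld-bot | the far shore: the drill-bot, the grip-bot, the paint-bot, the scan-bot, the sort-bot]
8. Ferryman goes back to the near shore with the sort-bot.  [the near shore: the sort-bot, the weld-bot | the far shore: the drill-bot, the grip-bot, the paint-bot, the scan-bot]
9. Ferryman goes to the far shore with the sort-bot and the weld-bot.  [the near shore: — | the far shore: the drill-bot, the grip-bot, the paint-bot, the scan-bot, the sort-bot, the weld-bot]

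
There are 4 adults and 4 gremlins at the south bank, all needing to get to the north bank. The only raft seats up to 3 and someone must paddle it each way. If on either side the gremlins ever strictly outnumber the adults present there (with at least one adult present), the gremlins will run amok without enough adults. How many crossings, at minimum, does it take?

9

Counting alone: each trip to the north bank takes at most 3 across and each return brings at least 1 back, so after t trips out (and t−1 returns) at most 3t − (t−1) of the 8 are across; that first reaches 8 at t = 4, so at least 7 crossings are needed.
The safety rule pushes this higher. Following every safe sequence of crossings, the most of the 8 that can be at the north bank as the raft arrives there on crossing 7 is 7 — never all 8.
So no plan with fewer than 9 crossings exists, and this one achieves 9:
1. 2 gremlins → the north bank.  (the south bank: 4A 2G; the north bank: 0A 2G)
2. 1 gremlin ← the south bank.  (the south bank: 4A 3G; the north bank: 0A 1G)
3. 3 gremlins → the north bank.  (the south bank: 4A 0G; the north bank: 0A 4G)
4. 1 gremlin ← the south bank.  (the south bank: 4A 1G; the north bank: 0A 3G)
5. 3 adults → the north bank.  (the south bank: 1A 1G; the north bank: 3A 3G)
6. 1 adult and 1 gremlin ← the south bank.  (the south bank: 2A 2G; the north bank: 2A 2G)
7. 2 adults → the north bank.  (the south bank: 0A 2G; the north bank: 4A 2G)
8. 1 gremlin ← the south bank.  (the south bank: 0A 3G; the north bank: 4A 1G)
9. 3 gremlins → the north bank.  (the south bank: 0A 0G; the north bank: 4A 4G)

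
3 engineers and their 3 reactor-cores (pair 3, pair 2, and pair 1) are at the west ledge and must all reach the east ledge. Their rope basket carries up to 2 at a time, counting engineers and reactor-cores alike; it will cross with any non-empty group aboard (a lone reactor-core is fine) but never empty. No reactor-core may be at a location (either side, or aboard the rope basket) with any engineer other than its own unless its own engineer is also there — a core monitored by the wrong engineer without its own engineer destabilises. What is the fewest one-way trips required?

11

Counting alone: each trip to the east ledge takes at most 2 across and each return brings at least 1 back, so after t trips out (and t−1 returns) at most 2t − (t−1) of the 6 are across; that first reaches 6 at t = 5, so at least 9 crossings are needed.
The safety rule pushes this higher. Following every safe sequence of crossings, the most of the 6 that can be at the east ledge as the rope basket arrives there on crossing 9 is 5 — never all 6.
So no plan with fewer than 11 crossings exists, and this one achieves 11:
1. engineer 3 and reactor-core 3 cross → the east ledge.
2. engineer 3 crosses ← the west ledge.
3. reactor-core 1 and reactor-core 2 cross → the east ledge.
4. reactor-core 3 crosses ← the west ledge.
5. engineer 1 and engineer 2 cross → the east ledge.
6. engineer 2 and reactor-core 2 cross ← the west ledge.
7. engineer 2 and engineer 3 cross → the east ledge.
8. reactor-core 1 crosses ← the west ledge.
9. reactor-core 2 and reactor-core 3 cross → the east ledge.
10. engineer 1 crosses ← the west ledge.
11. engineer 1 and reactor-core 1 cross → the east ledge.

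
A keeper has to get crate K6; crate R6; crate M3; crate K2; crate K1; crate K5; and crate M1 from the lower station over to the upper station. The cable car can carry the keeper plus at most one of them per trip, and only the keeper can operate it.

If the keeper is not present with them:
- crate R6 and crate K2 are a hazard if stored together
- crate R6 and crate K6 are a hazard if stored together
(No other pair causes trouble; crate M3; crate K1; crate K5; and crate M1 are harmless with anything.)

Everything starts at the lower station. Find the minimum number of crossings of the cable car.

Counting alone: the keeper can take at most 1 across per trip to the upper station, so moving all 7 needs at least 7 loaded trips out, with a return between consecutive ones — at least 13 crossings.
The safety rule pushes this higher. Following every safe sequence of crossings, the most of the 7 that can be at the upper station as the cable car arrives there on crossing 13 is 6 — never all 7.
So no plan with fewer than 15 crossings exists, and this one achieves 15:
1. Keeper goes to the upper station with crate R6.
2. Keeper goes back to the lower station alone.
3. Keeper goes to the upper station with crate K6.
4. Keeper goes back to the lower station with crate R6.
5. Keeper goes to the upper station with crate K2.
6. Keeper goes back to the lower station alone.
7. Keeper goes to the upper station with crate M3.
8. Keeper goes back to the lower station alone.
9. Keeper goes to the upper station with crate K1.
10. Keeper goes back to the lower station alone.
11. Keeper goes to the upper station with crate K5.
12. Keeper goes back to the lower station alone.
13. Keeper goes to the upper station with crate M1.
14. Keeper goes back to the lower station alone.
15. Keeper goes to the upper station with crate R6.

15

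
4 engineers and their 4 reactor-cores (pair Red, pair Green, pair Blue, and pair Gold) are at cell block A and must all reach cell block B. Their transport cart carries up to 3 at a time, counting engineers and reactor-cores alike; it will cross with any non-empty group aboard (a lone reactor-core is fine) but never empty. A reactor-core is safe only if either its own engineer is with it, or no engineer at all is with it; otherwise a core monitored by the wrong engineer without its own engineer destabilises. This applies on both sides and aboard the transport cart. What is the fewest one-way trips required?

Counting alone: each trip to cell block B takes at most 3 across and each return brings at least 1 back, so after t trips out (and t−1 returns) at most 3t − (t−1) of the 8 are across; that first reaches 8 at t = 4, so at least 7 crossings are needed.
The safety rule pushes this higher. Following every safe sequence of crossings, the most of the 8 that can be at cell block B as the transport cart arrives there on crossing 7 is 7 — never all 8.
So no plan with fewer than 9 crossings exists, and this one achieves 9:
1. engineer Red and reactor-core Red cross → cell block B.
2. engineer Red crosses ← cell block A.
3. engineer Green, engineer Red, and reactor-core Green cross → cell block B.
4. engineer Red and reactor-core Red cross ← cell block A.
5. engineer Blue, engineer Gold, and engineer Red cross → cell block B.
6. reactor-core Green crosses ← cell block A.
7. reactor-core Green and reactor-core Red cross → cell block B.
8. reactor-core Red crosses ← cell block A.
9. reactor-core Blue, reactor-core Gold, and reactor-core Red cross → cell block B.

9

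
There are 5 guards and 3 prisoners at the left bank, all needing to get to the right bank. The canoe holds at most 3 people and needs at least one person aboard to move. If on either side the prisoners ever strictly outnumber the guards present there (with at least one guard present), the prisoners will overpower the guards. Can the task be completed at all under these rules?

Yes

1. 2 prisoners → the right bank.  (the left bank: 5G 1P; the right bank: 0G 2P)
2. 1 prisoner ← the left bank.  (the left bank: 5G 2P; the right bank: 0G 1P)
3. 2 guards and 1 prisoner → the right bank.  (the left bank: 3G 1P; the right bank: 2G 2P)
4. 1 prisoner ← the left bank.  (the left bank: 3G 2P; the right bank: 2G 1P)
5. 1 guard and 2 prisoners → the right bank.  (the left bank: 2G 0P; the right bank: 3G 3P)
6. 1 prisoner ← the left bank.  (the left bank: 2G 1P; the right bank: 3G 2P)
7. 2 guards and 1 prisoner → the right bank.  (the left bank: 0G 0P; the right bank: 5G 3P)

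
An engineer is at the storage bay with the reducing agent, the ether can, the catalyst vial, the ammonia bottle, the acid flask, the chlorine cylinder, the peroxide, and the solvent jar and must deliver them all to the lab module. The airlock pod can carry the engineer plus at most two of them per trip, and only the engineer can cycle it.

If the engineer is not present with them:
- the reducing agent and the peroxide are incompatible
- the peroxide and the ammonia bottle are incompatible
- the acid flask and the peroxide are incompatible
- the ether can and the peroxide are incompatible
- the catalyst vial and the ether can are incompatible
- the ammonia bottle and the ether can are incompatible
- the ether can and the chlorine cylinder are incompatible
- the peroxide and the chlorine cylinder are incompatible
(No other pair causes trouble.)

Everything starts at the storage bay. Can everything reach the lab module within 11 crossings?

No

Counting alone: the engineer can take at most 2 across per trip to the lab module, so moving all 8 needs at least 4 loaded trips out, with a return between consecutive ones — at least 7 crossings.
The safety rule pushes this higher. Following every safe sequence of crossings, the most of the 8 that can be at the lab module as the airlock pod arrives there on crossings 7, 9, 11 is 5, 6, 7 respectively — never all 8.
So the move cannot be finished within 11 crossings. (The shortest complete plan takes 13:)
1. Engineer goes to the lab module with the ether can and the peroxide.  [the storage bay: the acid flask, the ammonia bottle, the catalyst vial, the chlorine cylinder, the reducing agent, the solvent jar | the lab module: the ether can, the peroxide]
2. Engineer goes back to the storage bay with the ether can.  [the storage bay: the acid flask, the ammonia bottle, the catalyst vial, the chlorine cylinder, the ether can, the reducing agent, the solvent jar | the lab module: the peroxide]
3. Engineer goes to the lab module with the ether can and the reducing agent.  [the storage bay: the acid flask, the ammonia bottle, the catalyst vial, the chlorine cylinder, the solvent jar | the lab module: the ether can, the peroxide, the reducing agent]
4. Engineer goes back to the storage bay with the peroxide.  [the storage bay: the acid flask, the ammonia bottle, the catalyst vial, the chlorine cylinder, the peroxide, the solvent jar | the lab module: the ether can, the reducing agent]
5. Engineer goes to the lab module with the acid flask and the peroxide.  [the storage bay: the ammonia bottle, the catalyst vial, the chlorine cylinder, the solvent jar | the lab module: the acid flask, the ether can, the peroxide, the reducing agent]
6. Engineer goes back to the storage bay with the peroxide.  [the storage bay: the ammonia bottle, the catalyst vial, the chlorine cylinder, the peroxide, the solvent jar | the lab module: the acid flask, the ether can, the reducing agent]
7. Engineer goes to the lab module with the ammonia bottle and the chlorine cylinder.  [the storage bay: the catalyst vial, the peroxide, the solvent jar | the lab module: the acid flask, the ammonia bottle, the chlorine cylinder, the ether can, the reducing agent]
8. Engineer goes back to the storage bay with the ether can.  [the storage bay: the catalyst vial, the ether can, the peroxide, the solvent jar | the lab module: the acid flask, the ammonia bottle, the chlorine cylinder, the reducing agent]
9. Engineer goes to the lab module with the catalyst vial and the ether can.  [the storage bay: the peroxide, the solvent jar | the lab module: the acid flask, the ammonia bottle, the catalyst vial, the chlorine cylinder, the ether can, the reducing agent]
10. Engineer goes back to the storage bay with the ether can.  [the storage bay: the ether can, the peroxide, the solvent jar | the lab module: the acid flask, the ammonia bottle, the catalyst vial, the chlorine cylinder, the reducing agent]
11. Engineer goes to the lab module with the ether can and the solvent jar.  [the storage bay: the peroxide | the lab module: the acid flask, the ammonia bottle, the catalyst vial, the chlorine cylinder, the ether can, the reducing agent, the solvent jar]
12. Engineer goes back to the storage bay with the ether can.  [the storage bay: the ether can, the peroxide | the lab module: the acid flask, the ammonia bottle, the catalyst vial, the chlorine cylinder, the reducing agent, the solvent jar]
13. Engineer goes to the lab module with the ether can and the peroxide.  [the storage bay: — | the lab module: the acid flask, the ammonia bottle, the catalyst vial, the chlorine cylinder, the ether can, the peroxide, the reducing agent, the solvent jar]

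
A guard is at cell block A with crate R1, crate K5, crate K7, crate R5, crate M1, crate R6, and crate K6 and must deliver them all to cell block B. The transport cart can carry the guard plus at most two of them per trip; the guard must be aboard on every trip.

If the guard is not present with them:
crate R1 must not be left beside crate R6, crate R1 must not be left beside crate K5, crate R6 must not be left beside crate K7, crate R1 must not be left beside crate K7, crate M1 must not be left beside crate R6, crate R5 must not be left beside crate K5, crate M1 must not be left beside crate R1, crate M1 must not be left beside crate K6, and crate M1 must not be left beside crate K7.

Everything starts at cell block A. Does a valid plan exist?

No

Whatever the first load, the items left behind include a forbidden pair without the guard. No opening move is safe, so no plan exists.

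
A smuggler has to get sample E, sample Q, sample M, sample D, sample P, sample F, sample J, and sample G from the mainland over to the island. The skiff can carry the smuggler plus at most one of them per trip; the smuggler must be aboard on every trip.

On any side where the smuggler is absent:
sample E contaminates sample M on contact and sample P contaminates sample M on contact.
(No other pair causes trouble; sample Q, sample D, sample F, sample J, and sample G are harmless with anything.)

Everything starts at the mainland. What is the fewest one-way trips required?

Counting alone: the smuggler can take at most 1 across per trip to the island, so moving all 8 needs at least 8 loaded trips out, with a return between consecutive ones — at least 15 crossings.
The safety rule pushes this higher. Following every safe sequence of crossings, the most of the 8 that can be at the island as the skiff arrives there on crossing 15 is 7 — never all 8.
So no plan with fewer than 17 crossings exists, and this one achieves 17:
1. Smuggler goes to the island with sample M.  [the mainland: sample D, sample E, sample F, sample G, sample J, sample P, sample Q | the island: sample M]
2. Smuggler goes back to the mainland alone.  [the mainland: sample D, sample E, sample F, sample G, sample J, sample P, sample Q | the island: sample M]
3. Smuggler goes to the island with sample E.  [the mainland: sample D, sample F, sample G, sample J, sample P, sample Q | the island: sample E, sample M]
4. Smuggler goes back to the mainland with sample M.  [the mainland: sample D, sample F, sample G, sample J, sample M, sample P, sample Q | the island: sample E]
5. Smuggler goes to the island with sample P.  [the mainland: sample D, sample F, sample G, sample J, sample M, sample Q | the island: sample E, sample P]
6. Smuggler goes back to the mainland alone.  [the mainland: sample D, sample F, sample G, sample J, sample M, sample Q | the island: sample E, sample P]
7. Smuggler goes to the island with sample Q.  [the mainland: sample D, sample F, sample G, sample J, sample M | the island: sample E, sample P, sample Q]
8. Smuggler goes back to the mainland alone.  [the mainland: sample D, sample F, sample G, sample J, sample M | the island: sample E, sample P, sample Q]
9. Smuggler goes to the island with sample D.  [the mainland: sample F, sample G, sample J, sample M | the island: sample D, sample E, sample P, sample Q]
10. Smuggler goes back to the mainland alone.  [the mainland: sample F, sample G, sample J, sample M | the island: sample D, sample E, sample P, sample Q]
11. Smuggler goes to the island with sample F.  [the mainland: sample G, sample J, sample M | the island: sample D, sample E, sample F, sample P, sample Q]
12. Smuggler goes back to the mainland alone.  [the mainland: sample G, sample J, sample M | the island: sample D, sample E, sample F, sample P, sample Q]
13. Smuggler goes to the island with sample J.  [the mainland: sample G, sample M | the island: sample D, sample E, sample F, sample J, sample P, sample Q]
14. Smuggler goes back to the mainland alone.  [the mainland: sample G, sample M | the island: sample D, sample E, sample F, sample J, sample P, sample Q]
15. Smuggler goes to the island with sample G.  [the mainland: sample M | the island: sample D, sample E, sample F, sample G, sample J, sample P, sample Q]
16. Smuggler goes back to the mainland alone.  [the mainland: sample M | the island: sample D, sample E, sample F, sample G, sample J, sample P, sample Q]
17. Smuggler goes to the island with sample M.  [the mainland: — | the island: sample D, sample E, sample F, sample G, sample J, sample M, sample P, sample Q]

17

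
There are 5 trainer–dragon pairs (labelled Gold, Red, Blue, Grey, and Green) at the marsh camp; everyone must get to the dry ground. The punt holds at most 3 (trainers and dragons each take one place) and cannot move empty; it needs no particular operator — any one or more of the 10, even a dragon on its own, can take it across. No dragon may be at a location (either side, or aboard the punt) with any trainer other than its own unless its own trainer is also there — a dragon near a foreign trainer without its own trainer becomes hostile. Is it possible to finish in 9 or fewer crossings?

No

Counting alone: each trip to the dry ground takes at most 3 across and each return brings at least 1 back, so after t trips out (and t−1 returns) at most 3t − (t−1) of the 10 are across; that first reaches 10 at t = 5, so at least 9 crossings are needed.
The safety rule pushes this higher. Following every safe sequence of crossings, the most of the 10 that can be at the dry ground as the punt arrives there on crossing 9 is 9 — never all 10.
So the move cannot be finished within 9 crossings. (The shortest complete plan takes 11:)
1. dragon Gold and trainer Gold cross → the dry ground.
2. trainer Gold crosses ← the marsh camp.
3. dragon Blue, dragon Grey, and dragon Red cross → the dry ground.
4. dragon Gold crosses ← the marsh camp.
5. trainer Blue, trainer Grey, and trainer Red cross → the dry ground.
6. dragon Red and trainer Red cross ← the marsh camp.
7. trainer Gold, trainer Green, and trainer Red cross → the dry ground.
8. dragon Blue crosses ← the marsh camp.
9. dragon Gold and dragon Red cross → the dry ground.
10. dragon Gold crosses ← the marsh camp.
11. dragon Blue, dragon Gold, and dragon Green cross → the dry ground.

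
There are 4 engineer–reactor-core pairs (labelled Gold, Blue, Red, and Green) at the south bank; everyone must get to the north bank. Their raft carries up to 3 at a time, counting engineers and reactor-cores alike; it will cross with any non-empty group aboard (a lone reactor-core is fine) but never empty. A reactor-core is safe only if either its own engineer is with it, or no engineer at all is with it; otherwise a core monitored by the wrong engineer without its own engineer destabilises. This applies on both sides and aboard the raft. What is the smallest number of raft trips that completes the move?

9

Counting alone: each trip to the north bank takes at most 3 across and each return brings at least 1 back, so after t trips out (and t−1 returns) at most 3t − (t−1) of the 8 are across; that first reaches 8 at t = 4, so at least 7 crossings are needed.
The safety rule pushes this higher. Following every safe sequence of crossings, the most of the 8 that can be at the north bank as the raft arrives there on crossing 7 is 7 — never all 8.
So no plan with fewer than 9 crossings exists, and this one achieves 9:
1. engineer Gold and reactor-core Gold cross → the north bank.
2. engineer Gold crosses ← the south bank.
3. engineer Blue, engineer Gold, and reactor-core Blue cross → the north bank.
4. engineer Gold and reactor-core Gold cross ← the south bank.
5. engineer Gold, engineer Green, and engineer Red cross → the north bank.
6. reactor-core Blue crosses ← the south bank.
7. reactor-core Blue and reactor-core Gold cross → the north bank.
8. reactor-core Gold crosses ← the south bank.
9. reactor-core Gold, reactor-core Green, and reactor-core Red cross → the north bank.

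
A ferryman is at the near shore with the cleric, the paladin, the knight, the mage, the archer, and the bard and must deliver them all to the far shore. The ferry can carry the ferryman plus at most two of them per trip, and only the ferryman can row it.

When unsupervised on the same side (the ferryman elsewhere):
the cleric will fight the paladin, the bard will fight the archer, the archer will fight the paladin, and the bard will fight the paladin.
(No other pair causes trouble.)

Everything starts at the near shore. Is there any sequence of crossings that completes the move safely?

Yes

1. Ferryman goes to the far shore with the archer and the paladin.  [the near shore: the bard, the cleric, the knight, the mage | the far shore: the archer, the paladin]
2. Ferryman goes back to the near shore with the paladin.  [the near shore: the bard, the cleric, the knight, the mage, the paladin | the far shore: the archer]
3. Ferryman goes to the far shore with the cleric and the paladin.  [the near shore: the bard, the knight, the mage | the far shore: the archer, the cleric, the paladin]
4. Ferryman goes back to the near shore with the paladin.  [the near shore: the bard, the knight, the mage, the paladin | the far shore: the archer, the cleric]
5. Ferryman goes to the far shore with the knight and the paladin.  [the near shore: the bard, the mage | the far shore: the archer, the cleric, the knight, the paladin]
6. Ferryman goes back to the near shore with the paladin.  [the near shore: the bard, the mage, the paladin | the far shore: the archer, the cleric, the knight]
7. Ferryman goes to the far shore with the mage and the paladin.  [the near shore: the bard | the far shore: the archer, the cleric, the knight, the mage, the paladin]
8. Ferryman goes back to the near shore with the paladin.  [the near shore: the bard, the paladin | the far shore: the archer, the cleric, the knight, the mage]
9. Ferryman goes to the far shore with the bard and the paladin.  [the near shore: — | the far shore: the archer, the bard, the cleric, the knight, the mage, the paladin]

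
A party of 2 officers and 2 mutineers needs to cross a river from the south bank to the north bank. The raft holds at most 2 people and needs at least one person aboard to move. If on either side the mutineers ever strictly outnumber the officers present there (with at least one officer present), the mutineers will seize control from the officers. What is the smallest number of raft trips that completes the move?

Counting alone: each trip to the north bank takes at most 2 across and each return brings at least 1 back, so after t trips out (and t−1 returns) at most 2t − (t−1) of the 4 are across; that first reaches 4 at t = 3, so at least 5 crossings are needed.
The plan below uses exactly 5 crossings, so it is optimal:
1. 2 mutineers → the north bank.  (the south bank: 2O 0M; the north bank: 0O 2M)
2. 1 mutineer ← the south bank.  (the south bank: 2O 1M; the north bank: 0O 1M)
3. 2 officers → the north bank.  (the south bank: 0O 1M; the north bank: 2O 1M)
4. 1 mutineer ← the south bank.  (the south bank: 0O 2M; the north bank: 2O 0M)
5. 2 mutineers → the north bank.  (the south bank: 0O 0M; the north bank: 2O 2M)

5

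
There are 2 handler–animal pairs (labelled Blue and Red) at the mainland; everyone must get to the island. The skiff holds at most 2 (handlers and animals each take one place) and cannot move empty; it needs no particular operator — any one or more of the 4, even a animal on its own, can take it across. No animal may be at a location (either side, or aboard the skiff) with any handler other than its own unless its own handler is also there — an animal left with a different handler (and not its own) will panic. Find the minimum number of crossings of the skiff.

Counting alone: each trip to the island takes at most 2 across and each return brings at least 1 back, so after t trips out (and t−1 returns) at most 2t − (t−1) of the 4 are across; that first reaches 4 at t = 3, so at least 5 crossings are needed.
The plan below uses exactly 5 crossings, so it is optimal:
1. animal Blue and handler Blue cross → the island.
2. handler Blue crosses ← the mainland.
3. handler Blue and handler Red cross → the island.
4. handler Red crosses ← the mainland.
5. animal Red and handler Red cross → the island.

5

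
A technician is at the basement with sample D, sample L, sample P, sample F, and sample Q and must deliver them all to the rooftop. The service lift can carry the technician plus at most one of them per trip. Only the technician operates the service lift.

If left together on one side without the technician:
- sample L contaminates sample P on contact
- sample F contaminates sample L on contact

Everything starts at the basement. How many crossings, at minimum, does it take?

11

Counting alone: the technician can take at most 1 across per trip to the rooftop, so moving all 5 needs at least 5 loaded trips out, with a return between consecutive ones — at least 9 crossings.
The safety rule pushes this higher. Following every safe sequence of crossings, the most of the 5 that can be at the rooftop as the service lift arrives there on crossing 9 is 4 — never all 5.
So no plan with fewer than 11 crossings exists, and this one achieves 11:
1. Technician goes to the rooftop with sample L.  [the basement: sample D, sample F, sample P, sample Q | the rooftop: sample L]
2. Technician goes back to the basement alone.  [the basement: sample D, sample F, sample P, sample Q | the rooftop: sample L]
3. Technician goes to the rooftop with sample D.  [the basement: sample F, sample P, sample Q | the rooftop: sample D, sample L]
4. Technician goes back to the basement alone.  [the basement: sample F, sample P, sample Q | the rooftop: sample D, sample L]
5. Technician goes to the rooftop with sample P.  [the basement: sample F, sample Q | the rooftop: sample D, sample L, sample P]
6. Technician goes back to the basement with sample L.  [the basement: sample F, sample L, sample Q | the rooftop: sample D, sample P]
7. Technician goes to the rooftop with sample F.  [the basement: sample L, sample Q | the rooftop: sample D, sample F, sample P]
8. Technician goes back to the basement alone.  [the basement: sample L, sample Q | the rooftop: sample D, sample F, sample P]
9. Technician goes to the rooftop with sample Q.  [the basement: sample L | the rooftop: sample D, sample F, sample P, sample Q]
10. Technician goes back to the basement alone.  [the basement: sample L | the rooftop: sample D, sample F, sample P, sample Q]
11. Technician goes to the rooftop with sample L.  [the basement: — | the rooftop: sample D, sample F, sample L, sample P, sample Q]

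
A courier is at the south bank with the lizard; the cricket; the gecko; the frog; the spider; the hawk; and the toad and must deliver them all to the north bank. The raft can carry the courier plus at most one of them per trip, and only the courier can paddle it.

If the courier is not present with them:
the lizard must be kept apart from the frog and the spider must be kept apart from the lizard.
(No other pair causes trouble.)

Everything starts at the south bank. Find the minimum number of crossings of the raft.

15

Counting alone: the courier can take at most 1 across per trip to the north bank, so moving all 7 needs at least 7 loaded trips out, with a return between consecutive ones — at least 13 crossings.
The safety rule pushes this higher. Following every safe sequence of crossings, the most of the 7 that can be at the north bank as the raft arrives there on crossing 13 is 6 — never all 7.
So no plan with fewer than 15 crossings exists, and this one achieves 15:
1. Courier goes to the north bank with the lizard.  [the south bank: the cricket, the frog, the gecko, the hawk, the spider, the toad | the north bank: the lizard]
2. Courier goes back to the south bank alone.  [the south bank: the cricket, the frog, the gecko, the hawk, the spider, the toad | the north bank: the lizard]
3. Courier goes to the north bank with the cricket.  [the south bank: the frog, the gecko, the hawk, the spider, the toad | the north bank: the cricket, the lizard]
4. Courier goes back to the south bank alone.  [the south bank: the frog, the gecko, the hawk, the spider, the toad | the north bank: the cricket, the lizard]
5. Courier goes to the north bank with the gecko.  [the south bank: the frog, the hawk, the spider, the toad | the north bank: the cricket, the gecko, the lizard]
6. Courier goes back to the south bank alone.  [the south bank: the frog, the hawk, the spider, the toad | the north bank: the cricket, the gecko, the lizard]
7. Courier goes to the north bank with the frog.  [the south bank: the hawk, the spider, the toad | the north bank: the cricket, the frog, the gecko, the lizard]
8. Courier goes back to the south bank with the lizard.  [the south bank: the hawk, the lizard, the spider, the toad | the north bank: the cricket, the frog, the gecko]
9. Courier goes to the north bank with the spider.  [the south bank: the hawk, the lizard, the toad | the north bank: the cricket, the frog, the gecko, the spider]
10. Courier goes back to the south bank alone.  [the south bank: the hawk, the lizard, the toad | the north bank: the cricket, the frog, the gecko, the spider]
11. Courier goes to the north bank with the hawk.  [the south bank: the lizard, the toad | the north bank: the cricket, the frog, the gecko, the hawk, the spider]
12. Courier goes back to the south bank alone.  [the south bank: the lizard, the toad | the north bank: the cricket, the frog, the gecko, the hawk, the spider]
13. Courier goes to the north bank with the toad.  [the south bank: the lizard | the north bank: the cricket, the frog, the gecko, the hawk, the spider, the toad]
14. Courier goes back to the south bank alone.  [the south bank: the lizard | the north bank: the cricket, the frog, the gecko, the hawk, the spider, the toad]
15. Courier goes to the north bank with the lizard.  [the south bank: — | the north bank: the cricket, the frog, the gecko, the hawk, the lizard, the spider, the toad]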